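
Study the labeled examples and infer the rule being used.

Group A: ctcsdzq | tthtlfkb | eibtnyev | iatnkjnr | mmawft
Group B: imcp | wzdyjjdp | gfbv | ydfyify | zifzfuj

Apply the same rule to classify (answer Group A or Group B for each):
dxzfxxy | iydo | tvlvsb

The simplest hypothesis consistent with all the labels is: contains 't'.
dxzfxxy — no 't', hence Group B. iydo — no 't', hence Group B. tvlvsb — has 't', hence Group A.

Group B, Group B, Group A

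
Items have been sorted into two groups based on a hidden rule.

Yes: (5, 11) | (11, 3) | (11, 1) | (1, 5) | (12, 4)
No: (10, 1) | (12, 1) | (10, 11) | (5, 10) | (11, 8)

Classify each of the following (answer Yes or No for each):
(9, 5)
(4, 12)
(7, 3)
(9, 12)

Yes, Yes, Yes, No

The rule appears to be: sum is even.
Yes: (9, 5), since 9+5 = 14. Yes: (4, 12), since 4+12 = 16. Yes: (7, 3), since 7+3 = 10. No: (9, 12), since 9+12 = 21.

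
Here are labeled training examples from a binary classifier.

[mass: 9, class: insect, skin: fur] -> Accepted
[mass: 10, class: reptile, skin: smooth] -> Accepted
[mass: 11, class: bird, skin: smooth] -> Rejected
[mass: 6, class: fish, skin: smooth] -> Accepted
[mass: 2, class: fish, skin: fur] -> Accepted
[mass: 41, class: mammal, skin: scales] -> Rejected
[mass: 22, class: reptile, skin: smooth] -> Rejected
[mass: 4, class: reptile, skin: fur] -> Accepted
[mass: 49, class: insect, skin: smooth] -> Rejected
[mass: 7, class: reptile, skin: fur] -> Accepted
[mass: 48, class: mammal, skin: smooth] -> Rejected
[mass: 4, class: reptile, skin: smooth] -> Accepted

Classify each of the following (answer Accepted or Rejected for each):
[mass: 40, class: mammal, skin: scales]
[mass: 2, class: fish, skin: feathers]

Rejected, Accepted

The common property of the 'Accepted' items is: mass ≤ 10. No 'Rejected' item has it.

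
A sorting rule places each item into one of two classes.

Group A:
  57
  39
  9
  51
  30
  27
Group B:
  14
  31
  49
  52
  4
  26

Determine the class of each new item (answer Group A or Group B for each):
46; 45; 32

Group B, Group A, Group B

Looking at the examples, the only property every 'Group A' case has and every 'Group B' case lacks is: multiple of 3.
46: Group B (46 = 3·15 + 1).
45: Group A (45 = 3·15).
32: Group B (32 = 3·10 + 2).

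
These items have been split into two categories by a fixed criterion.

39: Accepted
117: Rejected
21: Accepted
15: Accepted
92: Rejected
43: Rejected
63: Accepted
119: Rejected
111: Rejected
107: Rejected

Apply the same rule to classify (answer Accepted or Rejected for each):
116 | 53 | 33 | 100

A rule that fits every label: multiple of 3 AND at most 63 — true of each 'Accepted' example, false of each 'Rejected' one.
116 → 116 = 3·38 + 2, 116 > 63 → Rejected.
53 → 53 = 3·17 + 2, 53 ≤ 63 → Rejected.
33 → 33 = 3·11, 33 ≤ 63 → Accepted.
100 → 100 = 3·33 + 1, 100 > 63 → Rejected.

Rejected, Rejected, Accepted, Rejected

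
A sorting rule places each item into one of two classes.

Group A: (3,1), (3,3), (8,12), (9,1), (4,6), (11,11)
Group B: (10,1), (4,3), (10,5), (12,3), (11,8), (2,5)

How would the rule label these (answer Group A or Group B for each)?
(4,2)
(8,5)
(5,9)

Checking candidate rules against both groups, what survives is: sum is even.

Group A, Group B, Group A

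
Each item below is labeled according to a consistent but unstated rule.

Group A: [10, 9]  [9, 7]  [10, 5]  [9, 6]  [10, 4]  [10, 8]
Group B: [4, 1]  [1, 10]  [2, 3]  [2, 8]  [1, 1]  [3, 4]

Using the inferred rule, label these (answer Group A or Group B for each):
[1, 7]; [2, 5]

Group B, Group B

The common property of the 'Group A' items is: sum ≥ 14. No 'Group B' item has it.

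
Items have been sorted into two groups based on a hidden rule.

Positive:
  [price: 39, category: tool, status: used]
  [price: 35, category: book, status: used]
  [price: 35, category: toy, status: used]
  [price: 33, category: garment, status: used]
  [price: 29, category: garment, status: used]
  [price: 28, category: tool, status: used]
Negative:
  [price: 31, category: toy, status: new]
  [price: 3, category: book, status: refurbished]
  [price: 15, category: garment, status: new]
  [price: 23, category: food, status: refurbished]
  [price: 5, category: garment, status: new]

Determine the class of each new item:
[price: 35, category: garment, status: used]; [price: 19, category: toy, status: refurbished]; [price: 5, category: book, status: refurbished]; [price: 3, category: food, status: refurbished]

Positive, Negative, Negative, Negative

Every 'Positive' example satisfies: status is used. None of the 'Negative' examples do.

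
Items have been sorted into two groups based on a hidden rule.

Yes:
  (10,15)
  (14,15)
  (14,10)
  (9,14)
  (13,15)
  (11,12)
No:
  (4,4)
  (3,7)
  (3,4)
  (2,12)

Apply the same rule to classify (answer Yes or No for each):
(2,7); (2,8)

No, No

All 'Yes' examples share one property — sum ≥ 23 — and every 'No' example lacks it.
(2,7): 2+7 = 9, doesn't match → No.
(2,8): 2+8 = 10, doesn't match → No.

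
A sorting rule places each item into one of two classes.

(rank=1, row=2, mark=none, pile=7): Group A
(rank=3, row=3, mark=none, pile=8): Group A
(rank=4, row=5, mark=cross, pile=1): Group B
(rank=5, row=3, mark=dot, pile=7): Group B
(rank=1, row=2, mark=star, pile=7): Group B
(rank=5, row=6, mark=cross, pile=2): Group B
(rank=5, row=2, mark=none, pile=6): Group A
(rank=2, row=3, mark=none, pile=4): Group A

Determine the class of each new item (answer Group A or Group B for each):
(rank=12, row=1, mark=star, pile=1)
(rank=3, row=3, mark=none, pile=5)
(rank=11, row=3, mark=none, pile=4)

Comparing the two groups points to one rule — mark is none.
(rank=12, row=1, mark=star, pile=1) — mark is star, hence Group B.
(rank=3, row=3, mark=none, pile=5) — mark is none, hence Group A.
(rank=11, row=3, mark=none, pile=4) — mark is none, hence Group A.

Group B, Group A, Group A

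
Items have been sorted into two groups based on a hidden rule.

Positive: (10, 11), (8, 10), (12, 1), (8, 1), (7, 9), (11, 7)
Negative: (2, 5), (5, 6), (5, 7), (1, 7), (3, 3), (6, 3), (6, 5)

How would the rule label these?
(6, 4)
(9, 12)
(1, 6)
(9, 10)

Negative, Positive, Negative, Positive

One predicate separates the groups cleanly: first ≥ 7.
(6, 4) — first 6, hence Negative.
(9, 12) — first 9, hence Positive.
(1, 6) — first 1, hence Negative.
(9, 10) — first 9, hence Positive.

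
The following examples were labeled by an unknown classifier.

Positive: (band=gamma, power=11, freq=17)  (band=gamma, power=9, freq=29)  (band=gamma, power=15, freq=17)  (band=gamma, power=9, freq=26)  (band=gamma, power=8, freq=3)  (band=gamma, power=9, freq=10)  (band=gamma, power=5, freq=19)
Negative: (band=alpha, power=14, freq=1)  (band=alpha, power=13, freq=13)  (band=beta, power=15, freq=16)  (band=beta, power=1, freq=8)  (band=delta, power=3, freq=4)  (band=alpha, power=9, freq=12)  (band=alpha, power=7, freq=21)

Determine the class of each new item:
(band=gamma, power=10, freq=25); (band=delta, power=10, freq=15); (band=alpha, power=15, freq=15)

The distinguishing property — band is gamma — holds for all the 'Positive' cases and none of the 'Negative' cases.
(band=gamma, power=10, freq=25) — band is gamma, hence Positive. (band=delta, power=10, freq=15) — band is delta, hence Negative. (band=alpha, power=15, freq=15) — band is alpha, hence Negative.

Positive, Negative, Negative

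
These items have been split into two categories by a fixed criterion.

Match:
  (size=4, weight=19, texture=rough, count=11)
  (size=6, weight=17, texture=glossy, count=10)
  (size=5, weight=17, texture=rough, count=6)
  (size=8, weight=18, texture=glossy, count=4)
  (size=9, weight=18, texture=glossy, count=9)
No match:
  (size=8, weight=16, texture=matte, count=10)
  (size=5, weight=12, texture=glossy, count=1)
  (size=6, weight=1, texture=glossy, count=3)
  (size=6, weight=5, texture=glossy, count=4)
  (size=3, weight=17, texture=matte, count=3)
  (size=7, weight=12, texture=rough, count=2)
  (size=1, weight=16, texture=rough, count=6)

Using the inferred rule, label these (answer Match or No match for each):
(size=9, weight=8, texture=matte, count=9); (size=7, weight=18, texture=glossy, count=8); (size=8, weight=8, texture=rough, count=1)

The pattern is that an item is 'Match' exactly when: size ≥ 4 AND weight ≥ 17.
(size=9, weight=8, texture=matte, count=9) → size = 9, weight = 8 → No match.
(size=7, weight=18, texture=glossy, count=8) → size = 7, weight = 18 → Match.
(size=8, weight=8, texture=rough, count=1) → size = 8, weight = 8 → No match.

No match, Match, No match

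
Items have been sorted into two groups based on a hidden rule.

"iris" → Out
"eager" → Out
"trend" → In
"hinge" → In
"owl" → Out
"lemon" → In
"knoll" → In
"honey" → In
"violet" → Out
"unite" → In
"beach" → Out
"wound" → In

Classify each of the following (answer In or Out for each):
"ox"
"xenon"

The pattern is that an item is 'In' exactly when: contains 'n'.
"ox" — no 'n', hence Out.
"xenon" — has 'n', hence In.

Out, In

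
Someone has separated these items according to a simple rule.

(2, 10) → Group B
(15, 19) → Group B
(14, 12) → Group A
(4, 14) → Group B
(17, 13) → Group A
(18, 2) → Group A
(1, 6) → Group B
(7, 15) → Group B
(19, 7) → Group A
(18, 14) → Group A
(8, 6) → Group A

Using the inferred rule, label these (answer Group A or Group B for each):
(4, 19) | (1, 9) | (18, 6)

One predicate separates the groups cleanly: first > second.

Group B, Group B, Group A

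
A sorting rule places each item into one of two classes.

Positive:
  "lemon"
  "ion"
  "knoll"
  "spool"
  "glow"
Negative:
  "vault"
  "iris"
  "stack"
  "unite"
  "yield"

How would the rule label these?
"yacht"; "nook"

Negative, Positive

The common property of the 'Positive' items is: contains 'o'. No 'Negative' item has it.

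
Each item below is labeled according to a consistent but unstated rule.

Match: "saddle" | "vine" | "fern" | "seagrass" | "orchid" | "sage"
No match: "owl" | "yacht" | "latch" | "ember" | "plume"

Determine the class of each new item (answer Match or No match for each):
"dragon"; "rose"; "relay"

Match, Match, No match

The pattern is that an item is 'Match' exactly when: even length.
"dragon": Match (length 6).
"rose": Match (length 4).
"relay": No match (length 5).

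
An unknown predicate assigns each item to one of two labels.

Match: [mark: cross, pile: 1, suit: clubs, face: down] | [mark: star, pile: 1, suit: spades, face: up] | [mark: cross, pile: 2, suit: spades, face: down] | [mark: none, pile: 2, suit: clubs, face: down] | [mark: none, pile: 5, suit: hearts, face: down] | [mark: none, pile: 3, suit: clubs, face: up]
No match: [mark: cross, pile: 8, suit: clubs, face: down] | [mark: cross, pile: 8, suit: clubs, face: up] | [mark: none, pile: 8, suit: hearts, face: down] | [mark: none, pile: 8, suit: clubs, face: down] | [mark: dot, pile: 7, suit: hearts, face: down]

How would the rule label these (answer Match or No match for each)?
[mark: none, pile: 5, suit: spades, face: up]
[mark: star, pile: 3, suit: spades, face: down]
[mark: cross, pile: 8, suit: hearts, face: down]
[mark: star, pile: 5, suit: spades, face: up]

Match, Match, No match, Match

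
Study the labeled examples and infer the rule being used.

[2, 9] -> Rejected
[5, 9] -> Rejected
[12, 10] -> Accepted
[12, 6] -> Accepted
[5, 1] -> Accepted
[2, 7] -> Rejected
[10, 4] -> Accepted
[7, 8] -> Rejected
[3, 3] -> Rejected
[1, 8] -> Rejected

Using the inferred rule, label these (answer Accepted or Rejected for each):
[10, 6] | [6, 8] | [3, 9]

Accepted, Rejected, Rejected

Every 'Accepted' example satisfies: first > second. None of the 'Rejected' examples do.
[10, 6] — 10 > 6, hence Accepted. [6, 8] — 6 < 8, hence Rejected. [3, 9] — 3 < 9, hence Rejected.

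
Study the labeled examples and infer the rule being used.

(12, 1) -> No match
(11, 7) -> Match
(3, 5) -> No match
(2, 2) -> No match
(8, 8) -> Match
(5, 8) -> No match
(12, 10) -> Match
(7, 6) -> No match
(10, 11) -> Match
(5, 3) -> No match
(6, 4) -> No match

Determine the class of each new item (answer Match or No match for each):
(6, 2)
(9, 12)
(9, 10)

No match, Match, Match

The rule appears to be: sum ≥ 16.
No match: (6, 2), since 6+2 = 8.
Match: (9, 12), since 9+12 = 21.
Match: (9, 10), since 9+10 = 19.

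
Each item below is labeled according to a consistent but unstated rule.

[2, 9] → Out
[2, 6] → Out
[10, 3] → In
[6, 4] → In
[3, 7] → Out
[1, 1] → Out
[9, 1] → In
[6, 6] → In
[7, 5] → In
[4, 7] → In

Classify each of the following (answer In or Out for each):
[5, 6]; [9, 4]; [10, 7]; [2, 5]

In, In, In, Out

Every 'In' example satisfies: first ≥ 4. None of the 'Out' examples do.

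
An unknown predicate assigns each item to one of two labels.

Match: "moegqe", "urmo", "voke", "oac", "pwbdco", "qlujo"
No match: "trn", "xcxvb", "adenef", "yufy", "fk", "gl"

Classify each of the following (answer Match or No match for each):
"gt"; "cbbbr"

The rule appears to be: contains 'o'.
"gt" → no 'o' → No match.
"cbbbr" → no 'o' → No match.

No match, No match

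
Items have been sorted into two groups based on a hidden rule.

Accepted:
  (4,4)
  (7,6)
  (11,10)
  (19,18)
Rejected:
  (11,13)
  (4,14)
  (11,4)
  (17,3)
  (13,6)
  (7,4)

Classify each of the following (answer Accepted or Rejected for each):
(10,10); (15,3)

A rule that fits every label: |first − second| ≤ 1 — true of each 'Accepted' example, false of each 'Rejected' one.
(10,10) → |10−10| = 0 → Accepted.
(15,3) → |15−3| = 12 → Rejected.

Accepted, Rejected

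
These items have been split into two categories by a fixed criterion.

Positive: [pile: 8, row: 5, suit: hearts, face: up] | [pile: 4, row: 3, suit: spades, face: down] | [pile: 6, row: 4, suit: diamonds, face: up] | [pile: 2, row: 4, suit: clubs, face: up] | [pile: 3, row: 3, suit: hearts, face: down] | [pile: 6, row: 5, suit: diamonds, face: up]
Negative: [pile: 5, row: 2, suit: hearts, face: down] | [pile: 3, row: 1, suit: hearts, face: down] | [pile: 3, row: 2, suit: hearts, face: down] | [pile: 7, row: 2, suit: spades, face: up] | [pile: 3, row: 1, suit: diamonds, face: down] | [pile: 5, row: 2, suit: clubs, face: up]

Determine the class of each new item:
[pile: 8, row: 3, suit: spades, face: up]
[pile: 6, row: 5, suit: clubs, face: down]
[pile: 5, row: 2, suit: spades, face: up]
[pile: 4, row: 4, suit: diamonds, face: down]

Positive, Positive, Negative, Positive

The rule appears to be: row ≥ 3.
[pile: 8, row: 3, suit: spades, face: up] — row = 3, hence Positive. [pile: 6, row: 5, suit: clubs, face: down] — row = 5, hence Positive. [pile: 5, row: 2, suit: spades, face: up] — row = 2, hence Negative. [pile: 4, row: 4, suit: diamonds, face: down] — row = 4, hence Positive.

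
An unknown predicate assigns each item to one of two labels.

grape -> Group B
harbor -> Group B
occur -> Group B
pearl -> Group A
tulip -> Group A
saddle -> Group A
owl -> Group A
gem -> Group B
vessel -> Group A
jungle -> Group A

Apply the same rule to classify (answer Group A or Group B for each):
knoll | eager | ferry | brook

'Group A' ⟺ contains 'l'.
knoll: Group A (has 'l'). eager: Group B (no 'l'). ferry: Group B (no 'l'). brook: Group B (no 'l').

Group A, Group B, Group B, Group B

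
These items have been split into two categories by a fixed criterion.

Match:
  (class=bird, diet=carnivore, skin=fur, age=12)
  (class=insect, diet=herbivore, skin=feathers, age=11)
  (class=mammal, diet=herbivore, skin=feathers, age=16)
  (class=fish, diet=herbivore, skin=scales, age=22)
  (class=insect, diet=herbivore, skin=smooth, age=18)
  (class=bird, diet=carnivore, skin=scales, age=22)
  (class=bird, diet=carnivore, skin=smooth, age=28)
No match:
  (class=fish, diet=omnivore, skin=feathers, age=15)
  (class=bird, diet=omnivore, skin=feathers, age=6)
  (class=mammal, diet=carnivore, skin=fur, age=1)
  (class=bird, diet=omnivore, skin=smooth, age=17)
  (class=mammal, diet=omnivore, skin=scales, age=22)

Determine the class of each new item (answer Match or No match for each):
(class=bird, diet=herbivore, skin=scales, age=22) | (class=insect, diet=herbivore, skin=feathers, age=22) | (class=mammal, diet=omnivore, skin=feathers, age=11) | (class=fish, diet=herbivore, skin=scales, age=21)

The classifier is using: diet is not omnivore AND age ≥ 6.
(class=bird, diet=herbivore, skin=scales, age=22) — diet is herbivore, age = 22, hence Match.
(class=insect, diet=herbivore, skin=feathers, age=22) — diet is herbivore, age = 22, hence Match.
(class=mammal, diet=omnivore, skin=feathers, age=11) — diet is omnivore, age = 11, hence No match.
(class=fish, diet=herbivore, skin=scales, age=21) — diet is herbivore, age = 21, hence Match.

Match, Match, No match, Match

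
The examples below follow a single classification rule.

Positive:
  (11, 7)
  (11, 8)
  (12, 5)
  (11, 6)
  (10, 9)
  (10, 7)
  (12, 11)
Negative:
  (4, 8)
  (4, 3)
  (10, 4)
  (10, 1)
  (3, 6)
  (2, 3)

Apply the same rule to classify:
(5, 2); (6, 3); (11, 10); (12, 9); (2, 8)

Negative, Negative, Positive, Positive, Negative

A rule that fits every label: sum ≥ 17 — true of each 'Positive' example, false of each 'Negative' one.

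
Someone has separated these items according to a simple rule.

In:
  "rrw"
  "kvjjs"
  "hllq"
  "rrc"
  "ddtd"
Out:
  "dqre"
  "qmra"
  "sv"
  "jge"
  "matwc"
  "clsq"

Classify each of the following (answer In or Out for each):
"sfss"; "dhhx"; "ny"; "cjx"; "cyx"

In, In, Out, Out, Out

The distinguishing property — has a double letter — holds for all the 'In' cases and none of the 'Out' cases.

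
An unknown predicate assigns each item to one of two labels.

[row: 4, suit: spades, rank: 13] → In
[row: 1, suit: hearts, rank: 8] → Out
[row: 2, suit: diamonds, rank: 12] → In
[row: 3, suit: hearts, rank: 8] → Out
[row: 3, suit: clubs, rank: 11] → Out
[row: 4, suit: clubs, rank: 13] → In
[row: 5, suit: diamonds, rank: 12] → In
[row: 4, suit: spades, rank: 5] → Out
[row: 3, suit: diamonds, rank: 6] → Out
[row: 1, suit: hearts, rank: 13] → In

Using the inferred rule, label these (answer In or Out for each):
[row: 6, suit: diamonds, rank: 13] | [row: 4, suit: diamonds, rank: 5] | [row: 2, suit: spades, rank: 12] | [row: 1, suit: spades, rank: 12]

Every 'In' example satisfies: rank ≥ 12. None of the 'Out' examples do.
[row: 6, suit: diamonds, rank: 13]: rank = 13 — fits, so In.
[row: 4, suit: diamonds, rank: 5]: rank = 5 — lacks this property, so Out.
[row: 2, suit: spades, rank: 12]: rank = 12 — fits, so In.
[row: 1, suit: spades, rank: 12]: rank = 12 — fits, so In.

In, Out, In, In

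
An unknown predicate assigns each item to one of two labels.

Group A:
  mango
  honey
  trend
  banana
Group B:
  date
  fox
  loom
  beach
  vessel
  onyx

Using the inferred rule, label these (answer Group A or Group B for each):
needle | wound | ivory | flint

The distinguishing property — length ≥ 5 AND contains 'n' — holds for all the 'Group A' cases and none of the 'Group B' cases.

Group A, Group A, Group B, Group A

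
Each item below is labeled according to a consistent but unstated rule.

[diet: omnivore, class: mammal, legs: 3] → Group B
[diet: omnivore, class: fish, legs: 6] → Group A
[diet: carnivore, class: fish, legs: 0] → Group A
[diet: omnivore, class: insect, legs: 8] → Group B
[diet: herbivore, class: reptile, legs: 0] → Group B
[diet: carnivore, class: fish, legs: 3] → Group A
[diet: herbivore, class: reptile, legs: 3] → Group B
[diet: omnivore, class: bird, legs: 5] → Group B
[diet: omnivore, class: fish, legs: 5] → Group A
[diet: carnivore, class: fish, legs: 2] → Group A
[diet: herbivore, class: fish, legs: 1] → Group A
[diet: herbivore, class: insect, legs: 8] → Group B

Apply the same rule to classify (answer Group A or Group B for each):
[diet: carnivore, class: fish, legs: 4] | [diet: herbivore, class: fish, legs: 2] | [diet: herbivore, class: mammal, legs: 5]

Group A, Group A, Group B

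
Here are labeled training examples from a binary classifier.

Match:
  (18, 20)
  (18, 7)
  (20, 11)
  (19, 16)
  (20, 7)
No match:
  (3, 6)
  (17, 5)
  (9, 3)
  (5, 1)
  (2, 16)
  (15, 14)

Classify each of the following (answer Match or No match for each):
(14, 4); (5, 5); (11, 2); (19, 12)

No match, No match, No match, Match

The classifier is using: first ≥ 18.
(14, 4): first 14, does not fit → No match. (5, 5): first 5, does not fit → No match. (11, 2): first 11, does not fit → No match. (19, 12): first 19, passes → Match.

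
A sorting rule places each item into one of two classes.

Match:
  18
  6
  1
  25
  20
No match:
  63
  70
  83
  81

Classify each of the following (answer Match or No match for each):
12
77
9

Match, No match, Match

One predicate separates the groups cleanly: at most 25.
12: 12 ≤ 25 — passes, so Match.
77: 77 > 25 — lacks this property, so No match.
9: 9 ≤ 25 — passes, so Match.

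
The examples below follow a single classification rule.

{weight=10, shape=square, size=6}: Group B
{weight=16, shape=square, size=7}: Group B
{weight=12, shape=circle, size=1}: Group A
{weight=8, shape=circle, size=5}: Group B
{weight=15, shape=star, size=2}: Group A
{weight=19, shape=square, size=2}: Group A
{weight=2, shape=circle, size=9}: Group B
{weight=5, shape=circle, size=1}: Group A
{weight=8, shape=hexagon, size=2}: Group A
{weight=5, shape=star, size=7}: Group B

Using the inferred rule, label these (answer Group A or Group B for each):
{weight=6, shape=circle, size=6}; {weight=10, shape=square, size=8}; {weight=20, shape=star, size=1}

The simplest hypothesis consistent with all the labels is: size ≤ 2.
{weight=6, shape=circle, size=6} → size = 6 → Group B. {weight=10, shape=square, size=8} → size = 8 → Group B. {weight=20, shape=star, size=1} → size = 1 → Group A.

Group B, Group B, Group A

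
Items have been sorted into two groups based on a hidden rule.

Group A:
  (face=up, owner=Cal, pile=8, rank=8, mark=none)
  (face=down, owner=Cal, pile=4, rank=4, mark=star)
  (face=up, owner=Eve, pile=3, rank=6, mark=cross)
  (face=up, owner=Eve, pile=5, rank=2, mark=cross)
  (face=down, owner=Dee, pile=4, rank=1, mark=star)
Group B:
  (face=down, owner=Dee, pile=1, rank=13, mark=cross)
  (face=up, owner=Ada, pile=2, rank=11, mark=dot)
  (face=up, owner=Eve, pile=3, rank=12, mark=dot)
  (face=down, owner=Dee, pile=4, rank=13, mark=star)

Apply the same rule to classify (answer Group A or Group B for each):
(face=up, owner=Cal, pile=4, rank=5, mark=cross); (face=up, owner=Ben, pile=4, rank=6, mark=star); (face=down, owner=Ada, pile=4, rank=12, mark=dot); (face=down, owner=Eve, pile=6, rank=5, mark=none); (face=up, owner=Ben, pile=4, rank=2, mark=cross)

Group A, Group A, Group B, Group A, Group A

The simplest hypothesis consistent with all the labels is: rank ≤ 8.
(face=up, owner=Cal, pile=4, rank=5, mark=cross) — rank = 5, hence Group A. (face=up, owner=Ben, pile=4, rank=6, mark=star) — rank = 6, hence Group A. (face=down, owner=Ada, pile=4, rank=12, mark=dot) — rank = 12, hence Group B. (face=down, owner=Eve, pile=6, rank=5, mark=none) — rank = 5, hence Group A. (face=up, owner=Ben, pile=4, rank=2, mark=cross) — rank = 2, hence Group A.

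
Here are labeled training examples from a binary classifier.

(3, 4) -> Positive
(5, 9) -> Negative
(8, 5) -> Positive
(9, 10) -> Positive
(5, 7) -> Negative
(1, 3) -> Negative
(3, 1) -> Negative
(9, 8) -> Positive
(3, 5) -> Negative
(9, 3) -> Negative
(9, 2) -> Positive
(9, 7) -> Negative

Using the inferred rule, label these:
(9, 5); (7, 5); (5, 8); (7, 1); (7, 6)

Negative, Negative, Positive, Negative, Positive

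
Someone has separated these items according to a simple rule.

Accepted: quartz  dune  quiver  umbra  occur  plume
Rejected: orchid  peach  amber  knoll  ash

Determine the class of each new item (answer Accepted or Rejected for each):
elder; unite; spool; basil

Rejected, Accepted, Rejected, Rejected

The classifier is using: contains 'u'.
elder: no 'u', does not satisfy this → Rejected.
unite: has 'u', passes → Accepted.
spool: no 'u', does not satisfy this → Rejected.
basil: no 'u', does not satisfy this → Rejected.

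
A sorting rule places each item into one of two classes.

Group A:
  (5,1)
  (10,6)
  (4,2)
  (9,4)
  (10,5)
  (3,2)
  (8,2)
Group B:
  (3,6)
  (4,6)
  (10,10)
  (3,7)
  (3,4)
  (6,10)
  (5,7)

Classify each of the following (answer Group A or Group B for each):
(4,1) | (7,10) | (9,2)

Group A, Group B, Group A

The distinguishing property — first > second — holds for all the 'Group A' cases and none of the 'Group B' cases.
(4,1) — 4 > 1, hence Group A. (7,10) — 7 < 10, hence Group B. (9,2) — 9 > 2, hence Group A.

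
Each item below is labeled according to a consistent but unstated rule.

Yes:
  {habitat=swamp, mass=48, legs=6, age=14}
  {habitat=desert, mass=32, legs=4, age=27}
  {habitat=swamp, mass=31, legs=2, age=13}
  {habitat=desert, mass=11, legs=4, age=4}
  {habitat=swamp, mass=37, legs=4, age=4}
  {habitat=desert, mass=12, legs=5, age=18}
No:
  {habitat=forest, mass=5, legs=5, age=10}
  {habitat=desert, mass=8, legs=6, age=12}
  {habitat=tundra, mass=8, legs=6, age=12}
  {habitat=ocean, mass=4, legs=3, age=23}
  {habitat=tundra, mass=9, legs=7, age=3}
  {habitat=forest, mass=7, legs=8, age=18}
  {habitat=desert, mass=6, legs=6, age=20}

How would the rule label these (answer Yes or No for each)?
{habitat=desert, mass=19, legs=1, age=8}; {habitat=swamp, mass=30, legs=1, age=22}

Yes, Yes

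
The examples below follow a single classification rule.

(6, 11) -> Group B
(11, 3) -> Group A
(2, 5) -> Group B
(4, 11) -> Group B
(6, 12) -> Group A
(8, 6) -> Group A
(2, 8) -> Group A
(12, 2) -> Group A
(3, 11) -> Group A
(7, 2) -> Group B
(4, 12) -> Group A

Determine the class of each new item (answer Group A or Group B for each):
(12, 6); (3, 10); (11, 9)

Group A, Group B, Group A

Every 'Group A' example satisfies: sum is even. None of the 'Group B' examples do.
(12, 6): Group A (12+6 = 18). (3, 10): Group B (3+10 = 13). (11, 9): Group A (11+9 = 20).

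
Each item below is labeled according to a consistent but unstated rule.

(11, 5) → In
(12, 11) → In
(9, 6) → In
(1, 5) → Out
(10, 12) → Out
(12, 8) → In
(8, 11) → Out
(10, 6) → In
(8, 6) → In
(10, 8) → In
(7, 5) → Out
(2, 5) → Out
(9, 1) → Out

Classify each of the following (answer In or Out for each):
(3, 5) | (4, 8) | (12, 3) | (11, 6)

Out, Out, In, In

The simplest hypothesis consistent with all the labels is: first > second AND sum ≥ 14.
(3, 5): 3 < 5, 3+5 = 8 — does not fit, so Out. (4, 8): 4 < 8, 4+8 = 12 — does not fit, so Out. (12, 3): 12 > 3, 12+3 = 15 — has this property, so In. (11, 6): 11 > 6, 11+6 = 17 — has this property, so In.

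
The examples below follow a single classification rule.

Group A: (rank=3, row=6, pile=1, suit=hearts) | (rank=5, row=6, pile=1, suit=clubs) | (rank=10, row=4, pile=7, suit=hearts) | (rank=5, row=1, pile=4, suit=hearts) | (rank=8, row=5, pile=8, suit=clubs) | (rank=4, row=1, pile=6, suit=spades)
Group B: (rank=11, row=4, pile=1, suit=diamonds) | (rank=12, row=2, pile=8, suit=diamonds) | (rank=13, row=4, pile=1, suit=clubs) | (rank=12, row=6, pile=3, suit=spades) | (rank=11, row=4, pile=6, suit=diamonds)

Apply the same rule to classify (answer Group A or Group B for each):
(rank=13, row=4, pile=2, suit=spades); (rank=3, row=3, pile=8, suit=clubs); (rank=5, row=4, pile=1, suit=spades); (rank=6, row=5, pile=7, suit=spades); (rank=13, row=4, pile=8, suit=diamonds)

Group B, Group A, Group A, Group A, Group B

The rule appears to be: rank ≤ 10.
(rank=13, row=4, pile=2, suit=spades): Group B (rank = 13).
(rank=3, row=3, pile=8, suit=clubs): Group A (rank = 3).
(rank=5, row=4, pile=1, suit=spades): Group A (rank = 5).
(rank=6, row=5, pile=7, suit=spades): Group A (rank = 6).
(rank=13, row=4, pile=8, suit=diamonds): Group B (rank = 13).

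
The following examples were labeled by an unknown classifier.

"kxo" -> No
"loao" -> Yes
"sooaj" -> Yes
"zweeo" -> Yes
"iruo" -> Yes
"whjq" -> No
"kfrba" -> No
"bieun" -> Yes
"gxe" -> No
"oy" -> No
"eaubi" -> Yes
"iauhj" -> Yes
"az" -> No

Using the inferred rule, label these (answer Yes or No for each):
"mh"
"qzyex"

The rule appears to be: has ≥ 2 vowels.
"mh" — 0 vowels, hence No. "qzyex" — 1 vowel, hence No.

No, No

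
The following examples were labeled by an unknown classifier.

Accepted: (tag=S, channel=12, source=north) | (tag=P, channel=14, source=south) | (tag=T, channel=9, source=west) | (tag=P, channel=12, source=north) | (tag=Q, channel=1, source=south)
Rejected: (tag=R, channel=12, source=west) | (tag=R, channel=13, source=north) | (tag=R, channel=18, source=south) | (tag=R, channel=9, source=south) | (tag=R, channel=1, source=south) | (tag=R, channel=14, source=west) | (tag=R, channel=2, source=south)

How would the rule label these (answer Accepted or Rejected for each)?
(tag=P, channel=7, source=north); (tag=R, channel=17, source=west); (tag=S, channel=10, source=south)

Every 'Accepted' example satisfies: tag is not R. None of the 'Rejected' examples do.
(tag=P, channel=7, source=north) → tag is P → Accepted.
(tag=R, channel=17, source=west) → tag is R → Rejected.
(tag=S, channel=10, source=south) → tag is S → Accepted.

Accepted, Rejected, Accepted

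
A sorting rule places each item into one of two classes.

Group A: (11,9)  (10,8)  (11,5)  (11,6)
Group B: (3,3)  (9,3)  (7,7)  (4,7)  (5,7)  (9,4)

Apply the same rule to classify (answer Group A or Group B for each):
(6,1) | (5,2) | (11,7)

One predicate separates the groups cleanly: sum ≥ 16.
(6,1): 6+1 = 7, does not fit → Group B. (5,2): 5+2 = 7, does not fit → Group B. (11,7): 11+7 = 18, checks out → Group A.

Group B, Group B, Group A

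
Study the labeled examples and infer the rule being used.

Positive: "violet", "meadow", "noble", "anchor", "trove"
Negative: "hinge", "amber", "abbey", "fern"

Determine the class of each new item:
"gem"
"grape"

'Positive' ⟺ contains 'o'.
"gem" — no 'o', hence Negative. "grape" — no 'o', hence Negative.

Negative, Negative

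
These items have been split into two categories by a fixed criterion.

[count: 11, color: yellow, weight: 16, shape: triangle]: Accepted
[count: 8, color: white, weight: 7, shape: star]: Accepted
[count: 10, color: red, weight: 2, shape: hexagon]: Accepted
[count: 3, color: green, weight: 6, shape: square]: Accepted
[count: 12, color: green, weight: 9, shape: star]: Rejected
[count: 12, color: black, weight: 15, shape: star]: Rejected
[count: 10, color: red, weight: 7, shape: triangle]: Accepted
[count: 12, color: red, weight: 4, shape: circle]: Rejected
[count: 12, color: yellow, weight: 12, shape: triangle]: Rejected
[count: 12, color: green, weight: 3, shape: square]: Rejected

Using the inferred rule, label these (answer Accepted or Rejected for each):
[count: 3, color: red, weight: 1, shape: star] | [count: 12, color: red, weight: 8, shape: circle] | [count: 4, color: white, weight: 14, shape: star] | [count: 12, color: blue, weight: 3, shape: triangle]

Accepted, Rejected, Accepted, Rejected

The simplest hypothesis consistent with all the labels is: count ≤ 11.
[count: 3, color: red, weight: 1, shape: star] — count = 3, hence Accepted.
[count: 12, color: red, weight: 8, shape: circle] — count = 12, hence Rejected.
[count: 4, color: white, weight: 14, shape: star] — count = 4, hence Accepted.
[count: 12, color: blue, weight: 3, shape: triangle] — count = 12, hence Rejected.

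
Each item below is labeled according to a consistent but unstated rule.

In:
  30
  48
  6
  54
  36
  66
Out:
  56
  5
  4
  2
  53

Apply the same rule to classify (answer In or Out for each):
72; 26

The distinguishing property — multiple of 3 — holds for all the 'In' cases and none of the 'Out' cases.
72: In (72 = 3·24). 26: Out (26 = 3·8 + 2).

In, Out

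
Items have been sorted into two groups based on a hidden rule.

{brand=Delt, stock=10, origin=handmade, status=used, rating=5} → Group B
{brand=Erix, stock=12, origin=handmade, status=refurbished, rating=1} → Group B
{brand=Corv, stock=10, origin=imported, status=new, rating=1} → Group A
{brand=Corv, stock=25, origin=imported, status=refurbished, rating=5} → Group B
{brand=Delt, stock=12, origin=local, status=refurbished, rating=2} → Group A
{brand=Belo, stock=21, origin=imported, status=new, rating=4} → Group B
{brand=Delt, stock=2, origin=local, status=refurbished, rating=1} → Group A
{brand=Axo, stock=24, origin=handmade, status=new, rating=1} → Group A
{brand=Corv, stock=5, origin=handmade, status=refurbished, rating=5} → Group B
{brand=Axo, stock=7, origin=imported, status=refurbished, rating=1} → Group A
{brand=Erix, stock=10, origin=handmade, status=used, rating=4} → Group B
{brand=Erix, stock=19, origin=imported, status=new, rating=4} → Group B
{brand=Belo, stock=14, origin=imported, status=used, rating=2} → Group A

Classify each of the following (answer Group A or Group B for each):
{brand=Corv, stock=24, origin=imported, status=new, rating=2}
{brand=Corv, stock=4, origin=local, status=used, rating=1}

Group A, Group A

All 'Group A' examples share one property — brand is not Erix AND rating ≤ 2 — and every 'Group B' example lacks it.
{brand=Corv, stock=24, origin=imported, status=new, rating=2} — brand is Corv, rating = 2, hence Group A. {brand=Corv, stock=4, origin=local, status=used, rating=1} — brand is Corv, rating = 1, hence Group A.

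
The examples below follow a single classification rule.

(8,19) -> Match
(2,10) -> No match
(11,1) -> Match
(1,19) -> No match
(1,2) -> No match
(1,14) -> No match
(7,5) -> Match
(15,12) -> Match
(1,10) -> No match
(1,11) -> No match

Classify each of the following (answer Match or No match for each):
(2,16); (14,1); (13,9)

No match, Match, Match

The common property of the 'Match' items is: first ≥ 5. No 'No match' item has it.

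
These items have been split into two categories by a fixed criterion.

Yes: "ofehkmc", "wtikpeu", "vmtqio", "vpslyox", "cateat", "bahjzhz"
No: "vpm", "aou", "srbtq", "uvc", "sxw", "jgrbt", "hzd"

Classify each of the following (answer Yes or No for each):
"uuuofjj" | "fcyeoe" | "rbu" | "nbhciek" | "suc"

A rule that fits every label: length ≥ 6 — true of each 'Yes' example, false of each 'No' one.
"uuuofjj": length 7 — passes, so Yes. "fcyeoe": length 6 — passes, so Yes. "rbu": length 3 — does not fit, so No. "nbhciek": length 7 — passes, so Yes. "suc": length 3 — does not fit, so No.

Yes, Yes, No, Yes, No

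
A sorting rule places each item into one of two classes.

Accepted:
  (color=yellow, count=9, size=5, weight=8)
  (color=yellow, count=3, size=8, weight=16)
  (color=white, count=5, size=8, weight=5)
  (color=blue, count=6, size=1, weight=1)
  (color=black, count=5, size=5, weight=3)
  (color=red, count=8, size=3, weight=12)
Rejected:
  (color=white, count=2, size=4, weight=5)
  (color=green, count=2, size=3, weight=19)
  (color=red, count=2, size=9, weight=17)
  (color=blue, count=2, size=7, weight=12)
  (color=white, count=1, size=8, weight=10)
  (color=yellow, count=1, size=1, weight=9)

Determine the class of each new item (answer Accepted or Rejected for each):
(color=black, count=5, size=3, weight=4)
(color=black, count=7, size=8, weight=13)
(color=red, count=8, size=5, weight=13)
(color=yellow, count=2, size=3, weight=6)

One predicate separates the groups cleanly: count ≥ 3.
(color=black, count=5, size=3, weight=4) — count = 5, hence Accepted.
(color=black, count=7, size=8, weight=13) — count = 7, hence Accepted.
(color=red, count=8, size=5, weight=13) — count = 8, hence Accepted.
(color=yellow, count=2, size=3, weight=6) — count = 2, hence Rejected.

Accepted, Accepted, Accepted, Rejected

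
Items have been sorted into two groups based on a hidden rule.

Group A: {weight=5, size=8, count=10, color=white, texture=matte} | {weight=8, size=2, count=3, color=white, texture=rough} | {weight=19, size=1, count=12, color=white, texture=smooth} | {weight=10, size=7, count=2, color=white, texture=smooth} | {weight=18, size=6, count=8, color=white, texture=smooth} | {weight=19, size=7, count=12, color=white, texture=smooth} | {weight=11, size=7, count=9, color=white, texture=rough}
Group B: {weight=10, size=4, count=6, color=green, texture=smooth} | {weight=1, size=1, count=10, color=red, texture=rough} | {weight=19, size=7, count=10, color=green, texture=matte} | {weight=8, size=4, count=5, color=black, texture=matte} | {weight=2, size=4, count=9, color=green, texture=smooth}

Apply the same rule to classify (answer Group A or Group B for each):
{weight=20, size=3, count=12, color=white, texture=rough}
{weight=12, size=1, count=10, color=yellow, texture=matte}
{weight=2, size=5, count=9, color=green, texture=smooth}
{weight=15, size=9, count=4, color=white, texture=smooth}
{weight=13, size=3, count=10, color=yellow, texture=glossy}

Group A, Group B, Group B, Group A, Group B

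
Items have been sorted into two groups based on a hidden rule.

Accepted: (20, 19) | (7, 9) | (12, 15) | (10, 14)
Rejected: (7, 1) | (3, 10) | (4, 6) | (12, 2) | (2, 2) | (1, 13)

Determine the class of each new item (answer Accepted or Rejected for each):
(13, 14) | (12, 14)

Accepted, Accepted

Rule: sum ≥ 16. This holds for each 'Accepted' example and fails for each 'Rejected' one.
(13, 14) → 13+14 = 27 → Accepted.
(12, 14) → 12+14 = 26 → Accepted.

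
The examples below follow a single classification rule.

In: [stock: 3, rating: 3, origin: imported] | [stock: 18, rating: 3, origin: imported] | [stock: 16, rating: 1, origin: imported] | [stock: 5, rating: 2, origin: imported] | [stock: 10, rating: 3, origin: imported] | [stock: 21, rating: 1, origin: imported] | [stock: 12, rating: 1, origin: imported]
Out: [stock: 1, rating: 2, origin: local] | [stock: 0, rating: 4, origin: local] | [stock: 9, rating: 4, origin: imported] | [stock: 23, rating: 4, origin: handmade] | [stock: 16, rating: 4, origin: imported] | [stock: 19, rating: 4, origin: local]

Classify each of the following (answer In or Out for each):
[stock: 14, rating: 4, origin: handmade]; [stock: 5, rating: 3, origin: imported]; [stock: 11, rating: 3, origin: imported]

The classifier is using: origin is imported AND rating ≤ 3.
[stock: 14, rating: 4, origin: handmade] — origin is handmade, rating = 4, hence Out.
[stock: 5, rating: 3, origin: imported] — origin is imported, rating = 3, hence In.
[stock: 11, rating: 3, origin: imported] — origin is imported, rating = 3, hence In.

Out, In, In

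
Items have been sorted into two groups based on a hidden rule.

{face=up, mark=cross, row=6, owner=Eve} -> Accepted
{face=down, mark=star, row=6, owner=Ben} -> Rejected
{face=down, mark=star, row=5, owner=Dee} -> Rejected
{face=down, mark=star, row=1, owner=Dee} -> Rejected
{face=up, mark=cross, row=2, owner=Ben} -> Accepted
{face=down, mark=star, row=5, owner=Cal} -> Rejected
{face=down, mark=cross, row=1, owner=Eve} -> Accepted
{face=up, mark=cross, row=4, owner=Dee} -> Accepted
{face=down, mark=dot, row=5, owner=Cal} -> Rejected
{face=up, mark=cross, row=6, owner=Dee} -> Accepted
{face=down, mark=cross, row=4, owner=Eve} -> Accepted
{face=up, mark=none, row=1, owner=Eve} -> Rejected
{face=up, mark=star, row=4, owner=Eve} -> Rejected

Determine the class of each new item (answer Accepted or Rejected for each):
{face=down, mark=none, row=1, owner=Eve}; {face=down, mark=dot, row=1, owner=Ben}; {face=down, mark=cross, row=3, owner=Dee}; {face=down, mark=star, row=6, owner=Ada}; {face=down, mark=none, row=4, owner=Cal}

Rejected, Rejected, Accepted, Rejected, Rejected

The rule appears to be: mark is cross.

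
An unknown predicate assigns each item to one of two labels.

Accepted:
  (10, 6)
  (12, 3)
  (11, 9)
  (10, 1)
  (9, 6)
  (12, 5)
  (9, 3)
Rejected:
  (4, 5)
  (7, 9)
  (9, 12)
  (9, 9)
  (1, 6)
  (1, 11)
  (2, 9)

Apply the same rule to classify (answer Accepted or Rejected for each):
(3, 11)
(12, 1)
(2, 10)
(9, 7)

The pattern is that an item is 'Accepted' exactly when: first > second.
(3, 11): 3 < 11 — lacks this property, so Rejected.
(12, 1): 12 > 1 — checks out, so Accepted.
(2, 10): 2 < 10 — lacks this property, so Rejected.
(9, 7): 9 > 7 — checks out, so Accepted.

Rejected, Accepted, Rejected, Accepted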